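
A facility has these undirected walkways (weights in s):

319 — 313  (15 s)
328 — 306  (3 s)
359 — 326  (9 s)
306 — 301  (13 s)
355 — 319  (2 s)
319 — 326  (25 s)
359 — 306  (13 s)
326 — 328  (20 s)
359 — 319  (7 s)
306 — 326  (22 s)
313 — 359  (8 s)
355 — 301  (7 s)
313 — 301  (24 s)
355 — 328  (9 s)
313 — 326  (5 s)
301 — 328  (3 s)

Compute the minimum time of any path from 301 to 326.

23 s

Candidate routes:
301 → 355 → 319 → 359 → 326: 7+2+7+9 = 25
301 → 328 → 326: 3+20 = 23
The minimum is 23 s via 301 → 328 → 326.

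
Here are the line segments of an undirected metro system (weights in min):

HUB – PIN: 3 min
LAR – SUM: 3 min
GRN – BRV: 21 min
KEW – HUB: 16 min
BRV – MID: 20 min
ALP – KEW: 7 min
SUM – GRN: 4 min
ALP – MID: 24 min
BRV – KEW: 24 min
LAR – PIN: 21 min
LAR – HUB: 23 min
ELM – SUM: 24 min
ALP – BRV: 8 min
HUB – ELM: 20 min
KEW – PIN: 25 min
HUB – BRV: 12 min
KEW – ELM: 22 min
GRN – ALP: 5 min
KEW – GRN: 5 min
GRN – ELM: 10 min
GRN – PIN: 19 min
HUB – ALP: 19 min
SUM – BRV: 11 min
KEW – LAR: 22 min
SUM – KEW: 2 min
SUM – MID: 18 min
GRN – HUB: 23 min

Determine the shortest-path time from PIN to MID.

35 min

Shortest distances from PIN:
PIN: 0
HUB: 3  (via PIN)
BRV: 15  (via HUB)
GRN: 19  (via PIN)
KEW: 19  (via HUB)
SUM: 21  (via KEW)
LAR: 21  (via PIN)
ALP: 22  (via HUB)
ELM: 23  (via HUB)
MID: 35  (via BRV)
Shortest route: PIN–HUB–BRV–MID = 35 min.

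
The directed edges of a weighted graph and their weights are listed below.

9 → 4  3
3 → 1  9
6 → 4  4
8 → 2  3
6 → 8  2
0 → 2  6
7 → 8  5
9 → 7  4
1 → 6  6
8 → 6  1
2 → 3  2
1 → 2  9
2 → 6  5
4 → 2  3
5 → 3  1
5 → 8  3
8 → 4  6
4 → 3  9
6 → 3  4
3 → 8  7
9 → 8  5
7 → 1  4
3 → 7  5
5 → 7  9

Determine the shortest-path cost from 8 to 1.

Running Dijkstra from 8:
8: 0
6: 1  (via 8)
2: 3  (via 8)
3: 5  (via 6)
4: 5  (via 6)
7: 10  (via 3)
1: 14  (via 3)
Shortest route: 8 → 6 → 3 → 1 = 14.

14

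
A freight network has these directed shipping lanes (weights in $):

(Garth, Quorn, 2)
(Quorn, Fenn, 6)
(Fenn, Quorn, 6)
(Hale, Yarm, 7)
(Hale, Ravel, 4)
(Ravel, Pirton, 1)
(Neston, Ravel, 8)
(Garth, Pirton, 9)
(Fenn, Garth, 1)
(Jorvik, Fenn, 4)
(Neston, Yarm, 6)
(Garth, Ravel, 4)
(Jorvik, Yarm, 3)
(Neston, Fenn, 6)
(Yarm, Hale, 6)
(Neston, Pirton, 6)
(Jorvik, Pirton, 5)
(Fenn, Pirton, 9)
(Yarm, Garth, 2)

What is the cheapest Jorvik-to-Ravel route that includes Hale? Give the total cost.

$13

Best Jorvik to Hale: Jorvik → Yarm → Hale costing 9
Best Hale to Ravel: Hale → Ravel costing 4
Total via Hale: 9 + 4 = $13.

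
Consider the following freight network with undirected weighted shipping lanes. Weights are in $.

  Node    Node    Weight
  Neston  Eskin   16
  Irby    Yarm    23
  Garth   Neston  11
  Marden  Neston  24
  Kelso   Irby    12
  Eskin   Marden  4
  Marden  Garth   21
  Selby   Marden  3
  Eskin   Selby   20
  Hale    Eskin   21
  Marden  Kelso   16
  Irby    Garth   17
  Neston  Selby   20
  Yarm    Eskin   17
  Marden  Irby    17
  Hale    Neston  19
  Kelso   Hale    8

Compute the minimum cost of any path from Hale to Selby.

Running Dijkstra from Hale:
Hale: 0
Kelso: 8  (via Hale)
Neston: 19  (via Hale)
Irby: 20  (via Kelso)
Eskin: 21  (via Hale)
Marden: 24  (via Kelso)
Selby: 27  (via Marden)
Shortest route: Hale → Kelso → Marden → Selby = $27.

$27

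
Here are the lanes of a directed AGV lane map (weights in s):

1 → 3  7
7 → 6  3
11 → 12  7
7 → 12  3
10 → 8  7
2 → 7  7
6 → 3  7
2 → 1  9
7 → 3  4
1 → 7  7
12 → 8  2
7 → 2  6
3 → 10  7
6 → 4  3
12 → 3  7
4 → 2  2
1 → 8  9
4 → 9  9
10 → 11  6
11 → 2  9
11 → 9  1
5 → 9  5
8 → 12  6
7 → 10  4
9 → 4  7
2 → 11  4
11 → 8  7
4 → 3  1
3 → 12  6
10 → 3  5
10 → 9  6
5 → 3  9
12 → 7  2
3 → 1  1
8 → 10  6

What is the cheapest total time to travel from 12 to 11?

Candidate routes:
12 → 7 → 10 → 11: 2+4+6 = 12
12 → 7 → 6 → 4 → 2 → 11: 2+3+3+2+4 = 14
12 → 8 → 10 → 11: 2+6+6 = 14
The minimum is 12 s via 12 → 7 → 10 → 11.

12 s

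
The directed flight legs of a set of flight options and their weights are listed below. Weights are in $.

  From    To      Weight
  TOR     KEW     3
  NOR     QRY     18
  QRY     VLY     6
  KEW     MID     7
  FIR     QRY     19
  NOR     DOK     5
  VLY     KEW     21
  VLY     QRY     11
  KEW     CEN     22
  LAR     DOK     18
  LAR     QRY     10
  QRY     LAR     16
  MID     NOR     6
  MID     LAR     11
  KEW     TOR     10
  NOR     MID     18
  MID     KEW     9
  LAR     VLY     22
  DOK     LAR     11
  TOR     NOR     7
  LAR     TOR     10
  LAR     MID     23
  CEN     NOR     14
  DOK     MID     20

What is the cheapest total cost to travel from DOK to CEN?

Candidate routes:
DOK - MID - KEW - CEN: 20+9+22 = 51
DOK - LAR - MID - KEW - CEN: 11+23+9+22 = 65
DOK - LAR - TOR - KEW - CEN: 11+10+3+22 = 46
The minimum is $46 via DOK - LAR - TOR - KEW - CEN.

$46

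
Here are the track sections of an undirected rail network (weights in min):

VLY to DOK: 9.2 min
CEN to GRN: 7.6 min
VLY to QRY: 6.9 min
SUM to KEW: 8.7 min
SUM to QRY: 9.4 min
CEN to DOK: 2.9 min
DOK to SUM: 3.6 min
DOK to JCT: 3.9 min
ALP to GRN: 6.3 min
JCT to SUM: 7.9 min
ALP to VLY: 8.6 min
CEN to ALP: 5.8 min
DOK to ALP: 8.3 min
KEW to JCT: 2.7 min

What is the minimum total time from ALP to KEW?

Running Dijkstra from ALP:
ALP: 0
CEN: 5.8  (via ALP)
GRN: 6.3  (via ALP)
DOK: 8.3  (via ALP)
VLY: 8.6  (via ALP)
SUM: 11.9  (via DOK)
JCT: 12.2  (via DOK)
KEW: 14.9  (via JCT)
Shortest route: ALP → DOK → JCT → KEW = 14.9 min.

14.9 min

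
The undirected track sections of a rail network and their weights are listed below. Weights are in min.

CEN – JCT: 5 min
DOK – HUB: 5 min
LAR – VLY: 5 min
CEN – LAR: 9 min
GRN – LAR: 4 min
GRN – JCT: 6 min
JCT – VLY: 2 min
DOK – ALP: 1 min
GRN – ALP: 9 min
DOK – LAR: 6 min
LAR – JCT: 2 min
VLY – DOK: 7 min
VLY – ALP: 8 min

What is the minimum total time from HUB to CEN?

18 min

Shortest distances from HUB:
HUB: 0
DOK: 5  (via HUB)
ALP: 6  (via DOK)
LAR: 11  (via DOK)
VLY: 12  (via DOK)
JCT: 13  (via LAR)
GRN: 15  (via ALP)
CEN: 18  (via JCT)
Shortest route: HUB–DOK–LAR–JCT–CEN = 18 min.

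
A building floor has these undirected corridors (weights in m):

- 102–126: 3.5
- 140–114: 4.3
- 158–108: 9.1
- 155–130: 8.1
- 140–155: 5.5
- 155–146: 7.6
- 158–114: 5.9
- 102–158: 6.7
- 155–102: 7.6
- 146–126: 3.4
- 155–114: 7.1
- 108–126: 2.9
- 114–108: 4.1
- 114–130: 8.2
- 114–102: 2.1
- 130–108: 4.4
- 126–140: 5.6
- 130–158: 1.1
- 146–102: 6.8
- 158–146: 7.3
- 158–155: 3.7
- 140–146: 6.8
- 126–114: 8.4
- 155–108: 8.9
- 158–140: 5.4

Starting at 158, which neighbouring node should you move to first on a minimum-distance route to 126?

Candidate routes:
158 → 102 → 126: 6.7+3.5 = 10.2
158 → 146 → 126: 7.3+3.4 = 10.7
158 → 140 → 126: 5.4+5.6 = 11
158 → 130 → 108 → 126: 1.1+4.4+2.9 = 8.4
The minimum is 8.4 m via 158 → 130 → 108 → 126.
So from 158 the first move is to 130.

130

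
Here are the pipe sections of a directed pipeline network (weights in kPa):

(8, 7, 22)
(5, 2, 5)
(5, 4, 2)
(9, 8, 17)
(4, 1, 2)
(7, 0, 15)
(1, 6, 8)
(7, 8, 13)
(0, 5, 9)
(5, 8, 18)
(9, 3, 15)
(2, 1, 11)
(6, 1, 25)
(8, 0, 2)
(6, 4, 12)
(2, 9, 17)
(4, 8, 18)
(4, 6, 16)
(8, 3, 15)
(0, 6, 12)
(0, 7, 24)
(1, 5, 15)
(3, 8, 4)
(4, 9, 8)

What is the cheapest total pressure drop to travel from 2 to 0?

Compare a few routes:
2 - 9 - 8 - 0: 17+17+2 = 36
2 - 9 - 3 - 8 - 0: 17+15+4+2 = 38
The minimum is 36 kPa via 2 - 9 - 8 - 0.

36 kPa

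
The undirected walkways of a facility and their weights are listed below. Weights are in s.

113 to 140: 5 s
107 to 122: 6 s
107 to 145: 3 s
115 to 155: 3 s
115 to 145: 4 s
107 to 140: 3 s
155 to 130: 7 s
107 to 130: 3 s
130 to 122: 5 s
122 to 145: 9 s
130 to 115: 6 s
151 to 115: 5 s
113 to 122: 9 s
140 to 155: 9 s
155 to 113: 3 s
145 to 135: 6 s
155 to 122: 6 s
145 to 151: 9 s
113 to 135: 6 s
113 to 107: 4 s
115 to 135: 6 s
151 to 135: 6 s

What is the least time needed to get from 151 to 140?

15 s

Running Dijkstra from 151:
151: 0
115: 5  (via 151)
135: 6  (via 151)
155: 8  (via 115)
145: 9  (via 151)
130: 11  (via 115)
113: 11  (via 155)
107: 12  (via 145)
122: 14  (via 155)
140: 15  (via 107)
Shortest route: 151–145–107–140 = 15 s.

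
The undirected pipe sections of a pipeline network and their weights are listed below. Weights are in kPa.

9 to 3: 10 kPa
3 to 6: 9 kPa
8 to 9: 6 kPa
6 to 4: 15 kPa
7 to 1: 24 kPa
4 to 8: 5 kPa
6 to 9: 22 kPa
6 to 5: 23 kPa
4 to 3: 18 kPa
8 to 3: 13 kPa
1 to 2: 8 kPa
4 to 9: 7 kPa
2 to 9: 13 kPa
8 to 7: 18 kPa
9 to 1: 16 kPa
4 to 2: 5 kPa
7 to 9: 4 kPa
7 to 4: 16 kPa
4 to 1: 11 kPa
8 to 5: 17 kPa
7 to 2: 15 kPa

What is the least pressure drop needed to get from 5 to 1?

Running Dijkstra from 5:
5: 0
8: 17  (via 5)
4: 22  (via 8)
6: 23  (via 5)
9: 23  (via 8)
2: 27  (via 4)
7: 27  (via 9)
3: 30  (via 8)
1: 33  (via 4)
Shortest route: 5–8–4–1 = 33 kPa.

33 kPa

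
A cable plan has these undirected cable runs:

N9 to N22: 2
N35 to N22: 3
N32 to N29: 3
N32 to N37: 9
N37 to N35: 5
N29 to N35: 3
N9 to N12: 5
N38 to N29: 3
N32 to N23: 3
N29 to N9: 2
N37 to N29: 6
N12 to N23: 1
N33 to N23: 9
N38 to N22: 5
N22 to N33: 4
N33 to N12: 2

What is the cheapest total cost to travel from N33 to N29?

Shortest distances from N33:
N33: 0
N12: 2  (via N33)
N23: 3  (via N12)
N22: 4  (via N33)
N9: 6  (via N22)
N32: 6  (via N23)
N35: 7  (via N22)
N29: 8  (via N9)
Shortest route: N33 → N22 → N9 → N29 = 8.

8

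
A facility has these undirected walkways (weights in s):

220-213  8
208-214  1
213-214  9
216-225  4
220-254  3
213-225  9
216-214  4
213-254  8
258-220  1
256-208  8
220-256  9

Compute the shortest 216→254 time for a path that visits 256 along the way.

25 s

Shortest 216→256: 216 → 214 → 208 → 256 = 13
Best 256 to 254: 256 → 220 → 254 costing 12
Total via 256: 13 + 12 = 25 s.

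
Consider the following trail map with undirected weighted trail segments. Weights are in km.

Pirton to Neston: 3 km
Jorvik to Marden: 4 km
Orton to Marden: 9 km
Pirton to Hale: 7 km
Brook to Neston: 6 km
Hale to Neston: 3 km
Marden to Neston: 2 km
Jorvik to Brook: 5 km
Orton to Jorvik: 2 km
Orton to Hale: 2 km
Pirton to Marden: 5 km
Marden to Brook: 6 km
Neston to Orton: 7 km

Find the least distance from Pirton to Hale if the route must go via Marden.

Shortest Pirton→Marden: Pirton–Marden = 5
Shortest Marden→Hale: Marden–Neston–Hale = 5
Total via Marden: 5 + 5 = 10 km.

10 km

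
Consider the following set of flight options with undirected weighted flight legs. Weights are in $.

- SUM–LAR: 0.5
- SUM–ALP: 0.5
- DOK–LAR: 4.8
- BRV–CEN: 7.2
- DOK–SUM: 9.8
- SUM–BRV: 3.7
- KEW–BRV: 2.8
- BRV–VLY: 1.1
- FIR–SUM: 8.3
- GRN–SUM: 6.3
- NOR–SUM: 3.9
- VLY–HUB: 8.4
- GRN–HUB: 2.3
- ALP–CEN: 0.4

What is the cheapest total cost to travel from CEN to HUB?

Shortest distances from CEN:
CEN: 0
ALP: 0.4  (via CEN)
SUM: 0.9  (via ALP)
LAR: 1.4  (via SUM)
BRV: 4.6  (via SUM)
NOR: 4.8  (via SUM)
VLY: 5.7  (via BRV)
DOK: 6.2  (via LAR)
GRN: 7.2  (via SUM)
KEW: 7.4  (via BRV)
FIR: 9.2  (via SUM)
HUB: 9.5  (via GRN)
Shortest route: CEN–ALP–SUM–GRN–HUB = $9.5.

$9.5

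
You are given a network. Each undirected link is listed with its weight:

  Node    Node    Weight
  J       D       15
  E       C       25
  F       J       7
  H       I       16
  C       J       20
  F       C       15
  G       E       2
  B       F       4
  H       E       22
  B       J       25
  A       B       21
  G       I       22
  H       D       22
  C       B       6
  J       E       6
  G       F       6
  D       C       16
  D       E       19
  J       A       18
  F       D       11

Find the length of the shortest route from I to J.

Running Dijkstra from I:
I: 0
H: 16  (via I)
G: 22  (via I)
E: 24  (via G)
F: 28  (via G)
J: 30  (via E)
Shortest route: I–G–E–J = 30.

30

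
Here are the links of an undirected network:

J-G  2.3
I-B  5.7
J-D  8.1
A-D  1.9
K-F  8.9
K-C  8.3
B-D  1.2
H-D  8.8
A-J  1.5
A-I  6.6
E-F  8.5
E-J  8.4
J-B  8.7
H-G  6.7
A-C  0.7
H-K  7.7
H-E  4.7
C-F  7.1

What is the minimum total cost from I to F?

Candidate routes:
I → B → D → A → C → F: 5.7+1.2+1.9+0.7+7.1 = 16.6
I → A → C → F: 6.6+0.7+7.1 = 14.4
Cheapest is I → A → C → F at 14.4.

14.4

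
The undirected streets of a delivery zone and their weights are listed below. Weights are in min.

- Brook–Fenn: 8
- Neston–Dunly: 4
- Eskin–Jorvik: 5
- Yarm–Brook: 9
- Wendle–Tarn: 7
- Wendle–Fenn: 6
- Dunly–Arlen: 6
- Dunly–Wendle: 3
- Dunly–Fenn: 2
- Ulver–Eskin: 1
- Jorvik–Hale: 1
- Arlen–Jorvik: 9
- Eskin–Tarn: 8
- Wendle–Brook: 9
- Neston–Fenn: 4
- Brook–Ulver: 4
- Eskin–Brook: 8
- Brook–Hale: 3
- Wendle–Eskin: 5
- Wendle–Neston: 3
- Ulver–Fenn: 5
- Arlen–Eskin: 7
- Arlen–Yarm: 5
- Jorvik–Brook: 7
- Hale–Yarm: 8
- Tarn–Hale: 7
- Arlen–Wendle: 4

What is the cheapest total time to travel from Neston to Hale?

Shortest distances from Neston:
Neston: 0
Wendle: 3  (via Neston)
Fenn: 4  (via Neston)
Dunly: 4  (via Neston)
Arlen: 7  (via Wendle)
Eskin: 8  (via Wendle)
Ulver: 9  (via Fenn)
Tarn: 10  (via Wendle)
Yarm: 12  (via Arlen)
Brook: 12  (via Wendle)
Jorvik: 13  (via Eskin)
Hale: 14  (via Jorvik)
Shortest route: Neston–Wendle–Eskin–Jorvik–Hale = 14 min.

14 min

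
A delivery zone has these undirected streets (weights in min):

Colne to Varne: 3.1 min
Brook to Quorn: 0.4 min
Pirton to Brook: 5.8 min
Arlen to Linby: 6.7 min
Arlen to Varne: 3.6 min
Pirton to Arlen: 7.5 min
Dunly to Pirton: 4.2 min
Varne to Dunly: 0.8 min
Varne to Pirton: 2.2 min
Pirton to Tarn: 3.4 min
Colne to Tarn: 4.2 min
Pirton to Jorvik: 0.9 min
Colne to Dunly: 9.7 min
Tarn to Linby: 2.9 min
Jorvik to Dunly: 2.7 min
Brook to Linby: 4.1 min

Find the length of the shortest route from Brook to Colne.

Candidate routes:
Brook - Pirton - Jorvik - Dunly - Varne - Colne: 5.8+0.9+2.7+0.8+3.1 = 13.3
Brook - Linby - Tarn - Colne: 4.1+2.9+4.2 = 11.2
Brook - Pirton - Varne - Colne: 5.8+2.2+3.1 = 11.1
Cheapest is Brook - Pirton - Varne - Colne at 11.1 min.

11.1 min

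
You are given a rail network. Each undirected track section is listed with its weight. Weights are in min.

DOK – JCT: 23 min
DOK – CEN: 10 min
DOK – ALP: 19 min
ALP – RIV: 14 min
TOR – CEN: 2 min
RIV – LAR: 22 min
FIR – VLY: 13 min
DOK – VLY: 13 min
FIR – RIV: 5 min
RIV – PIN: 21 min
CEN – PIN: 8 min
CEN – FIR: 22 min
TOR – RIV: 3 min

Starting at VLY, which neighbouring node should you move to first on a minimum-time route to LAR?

Enumerating some paths:
VLY–DOK–CEN–TOR–RIV–LAR: 13+10+2+3+22 = 50
VLY–FIR–RIV–LAR: 13+5+22 = 40
The minimum is 40 min via VLY–FIR–RIV–LAR.
So from VLY the first move is to FIR.

FIR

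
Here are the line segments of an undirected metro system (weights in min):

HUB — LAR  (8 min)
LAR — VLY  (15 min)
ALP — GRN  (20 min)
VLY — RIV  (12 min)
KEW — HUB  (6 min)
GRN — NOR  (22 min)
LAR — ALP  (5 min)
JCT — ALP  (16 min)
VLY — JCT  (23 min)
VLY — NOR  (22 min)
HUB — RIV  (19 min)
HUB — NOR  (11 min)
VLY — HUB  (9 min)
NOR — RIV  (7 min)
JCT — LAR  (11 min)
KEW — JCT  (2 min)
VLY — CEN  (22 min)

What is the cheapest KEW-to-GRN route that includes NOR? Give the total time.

Shortest KEW→NOR: KEW → HUB → NOR = 17
Shortest NOR→GRN: NOR → GRN = 22
Total via NOR: 17 + 22 = 39 min.

39 min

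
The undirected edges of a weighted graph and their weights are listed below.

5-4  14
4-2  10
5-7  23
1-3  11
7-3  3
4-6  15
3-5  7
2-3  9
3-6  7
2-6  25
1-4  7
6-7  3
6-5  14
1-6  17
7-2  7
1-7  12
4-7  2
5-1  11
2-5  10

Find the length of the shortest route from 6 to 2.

Enumerating some paths:
6 → 7 → 2: 3+7 = 10
6 → 7 → 4 → 2: 3+2+10 = 15
The minimum is 10 via 6 → 7 → 2.

10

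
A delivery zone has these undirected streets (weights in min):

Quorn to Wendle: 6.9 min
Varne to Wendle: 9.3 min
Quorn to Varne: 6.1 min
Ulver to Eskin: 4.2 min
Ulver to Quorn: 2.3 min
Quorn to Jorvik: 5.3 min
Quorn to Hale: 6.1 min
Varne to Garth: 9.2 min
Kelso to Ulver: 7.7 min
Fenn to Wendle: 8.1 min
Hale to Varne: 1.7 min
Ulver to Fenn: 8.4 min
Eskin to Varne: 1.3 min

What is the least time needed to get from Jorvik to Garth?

20.6 min

Running Dijkstra from Jorvik:
Jorvik: 0
Quorn: 5.3  (via Jorvik)
Ulver: 7.6  (via Quorn)
Hale: 11.4  (via Quorn)
Varne: 11.4  (via Quorn)
Eskin: 11.8  (via Ulver)
Wendle: 12.2  (via Quorn)
Kelso: 15.3  (via Ulver)
Fenn: 16  (via Ulver)
Garth: 20.6  (via Varne)
Shortest route: Jorvik → Quorn → Varne → Garth = 20.6 min.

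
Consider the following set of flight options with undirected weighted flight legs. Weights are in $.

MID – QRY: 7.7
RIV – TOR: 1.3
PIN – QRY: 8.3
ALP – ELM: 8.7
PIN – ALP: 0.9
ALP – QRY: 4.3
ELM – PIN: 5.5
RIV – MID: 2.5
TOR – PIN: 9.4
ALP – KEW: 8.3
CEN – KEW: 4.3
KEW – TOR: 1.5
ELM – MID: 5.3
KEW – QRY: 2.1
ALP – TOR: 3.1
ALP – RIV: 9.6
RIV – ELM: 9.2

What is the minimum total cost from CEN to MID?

$9.6

Candidate routes:
CEN → KEW → ALP → TOR → RIV → MID: 4.3+8.3+3.1+1.3+2.5 = 19.5
CEN → KEW → QRY → MID: 4.3+2.1+7.7 = 14.1
CEN → KEW → TOR → RIV → MID: 4.3+1.5+1.3+2.5 = 9.6
CEN → KEW → QRY → ALP → TOR → RIV → MID: 4.3+2.1+4.3+3.1+1.3+2.5 = 17.6
The minimum is $9.6 via CEN → KEW → TOR → RIV → MID.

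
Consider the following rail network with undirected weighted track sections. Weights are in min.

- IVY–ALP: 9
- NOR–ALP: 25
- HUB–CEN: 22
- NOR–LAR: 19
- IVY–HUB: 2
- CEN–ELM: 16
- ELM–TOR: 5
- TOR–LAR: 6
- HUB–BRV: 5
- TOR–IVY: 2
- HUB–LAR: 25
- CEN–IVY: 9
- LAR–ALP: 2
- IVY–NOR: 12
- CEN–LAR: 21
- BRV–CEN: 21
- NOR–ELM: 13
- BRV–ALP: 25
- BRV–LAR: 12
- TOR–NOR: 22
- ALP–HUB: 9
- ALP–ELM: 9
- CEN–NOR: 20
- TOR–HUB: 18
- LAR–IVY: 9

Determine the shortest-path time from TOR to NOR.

14 min

Running Dijkstra from TOR:
TOR: 0
IVY: 2  (via TOR)
HUB: 4  (via IVY)
ELM: 5  (via TOR)
LAR: 6  (via TOR)
ALP: 8  (via LAR)
BRV: 9  (via HUB)
CEN: 11  (via IVY)
NOR: 14  (via IVY)
Shortest route: TOR → IVY → NOR = 14 min.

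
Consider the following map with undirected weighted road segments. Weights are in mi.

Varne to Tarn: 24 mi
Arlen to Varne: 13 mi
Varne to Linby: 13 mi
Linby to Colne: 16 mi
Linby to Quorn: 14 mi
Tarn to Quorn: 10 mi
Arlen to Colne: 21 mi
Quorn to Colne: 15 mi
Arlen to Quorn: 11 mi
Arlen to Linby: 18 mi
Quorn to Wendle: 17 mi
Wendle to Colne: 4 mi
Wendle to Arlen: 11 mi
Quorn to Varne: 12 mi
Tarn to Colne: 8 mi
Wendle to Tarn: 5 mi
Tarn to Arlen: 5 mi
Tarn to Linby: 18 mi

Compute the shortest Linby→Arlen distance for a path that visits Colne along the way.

Best Linby to Colne: Linby–Colne costing 16
Shortest Colne→Arlen: Colne–Tarn–Arlen = 13
Total via Colne: 16 + 13 = 29 mi.

29 mi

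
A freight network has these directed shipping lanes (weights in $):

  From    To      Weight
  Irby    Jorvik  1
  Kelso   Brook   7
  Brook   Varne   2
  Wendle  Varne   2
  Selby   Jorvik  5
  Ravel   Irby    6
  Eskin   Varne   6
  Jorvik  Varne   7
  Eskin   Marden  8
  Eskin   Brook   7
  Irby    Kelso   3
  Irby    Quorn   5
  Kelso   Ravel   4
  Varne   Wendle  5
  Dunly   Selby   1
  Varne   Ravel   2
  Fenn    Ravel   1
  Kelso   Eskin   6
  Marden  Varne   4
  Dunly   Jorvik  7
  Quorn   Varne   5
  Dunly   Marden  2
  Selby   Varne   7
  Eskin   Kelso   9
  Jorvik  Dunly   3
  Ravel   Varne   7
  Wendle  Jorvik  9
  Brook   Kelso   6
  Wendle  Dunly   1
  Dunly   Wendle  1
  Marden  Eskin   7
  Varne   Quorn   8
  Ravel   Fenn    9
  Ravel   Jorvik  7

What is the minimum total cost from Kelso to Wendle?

$14

Shortest distances from Kelso:
Kelso: 0
Ravel: 4  (via Kelso)
Eskin: 6  (via Kelso)
Brook: 7  (via Kelso)
Varne: 9  (via Brook)
Irby: 10  (via Ravel)
Jorvik: 11  (via Ravel)
Fenn: 13  (via Ravel)
Dunly: 14  (via Jorvik)
Marden: 14  (via Eskin)
Wendle: 14  (via Varne)
Shortest route: Kelso–Brook–Varne–Wendle = $14.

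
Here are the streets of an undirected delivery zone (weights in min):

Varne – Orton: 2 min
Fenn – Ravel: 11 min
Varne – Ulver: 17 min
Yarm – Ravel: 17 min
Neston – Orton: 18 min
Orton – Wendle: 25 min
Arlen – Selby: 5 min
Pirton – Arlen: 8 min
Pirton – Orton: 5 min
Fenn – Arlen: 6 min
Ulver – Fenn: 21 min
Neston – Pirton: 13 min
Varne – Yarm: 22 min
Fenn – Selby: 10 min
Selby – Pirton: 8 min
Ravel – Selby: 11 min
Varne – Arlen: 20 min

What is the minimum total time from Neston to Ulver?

Enumerating some paths:
Neston → Orton → Varne → Ulver: 18+2+17 = 37
Neston → Pirton → Selby → Fenn → Ulver: 13+8+10+21 = 52
Neston → Pirton → Arlen → Fenn → Ulver: 13+8+6+21 = 48
The minimum is 37 min via Neston → Orton → Varne → Ulver.

37 min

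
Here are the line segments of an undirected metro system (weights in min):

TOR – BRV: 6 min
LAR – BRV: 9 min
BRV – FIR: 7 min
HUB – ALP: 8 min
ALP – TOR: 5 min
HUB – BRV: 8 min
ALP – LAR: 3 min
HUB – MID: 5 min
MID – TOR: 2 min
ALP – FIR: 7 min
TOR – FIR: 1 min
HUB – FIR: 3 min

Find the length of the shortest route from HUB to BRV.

Enumerating some paths:
HUB → MID → TOR → BRV: 5+2+6 = 13
HUB → FIR → TOR → BRV: 3+1+6 = 10
HUB → BRV: 8 = 8
HUB → FIR → BRV: 3+7 = 10
The minimum is 8 min via HUB → BRV.

8 min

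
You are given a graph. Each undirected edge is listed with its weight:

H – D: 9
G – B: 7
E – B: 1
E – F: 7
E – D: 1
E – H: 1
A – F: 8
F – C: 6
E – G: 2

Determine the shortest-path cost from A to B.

16

Compare a few routes:
A - F - E - B: 8+7+1 = 16
A - F - E - G - B: 8+7+2+7 = 24
Cheapest is A - F - E - B at 16.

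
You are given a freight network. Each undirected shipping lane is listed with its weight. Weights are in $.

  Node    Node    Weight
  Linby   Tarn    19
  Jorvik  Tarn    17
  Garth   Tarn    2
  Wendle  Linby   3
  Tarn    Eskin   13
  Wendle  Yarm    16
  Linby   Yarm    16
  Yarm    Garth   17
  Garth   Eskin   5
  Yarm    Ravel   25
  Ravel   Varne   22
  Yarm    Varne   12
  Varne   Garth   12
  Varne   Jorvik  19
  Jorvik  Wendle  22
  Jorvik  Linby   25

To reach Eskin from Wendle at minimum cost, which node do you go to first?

Compare a few routes:
Wendle–Linby–Tarn–Eskin: 3+19+13 = 35
Wendle–Linby–Tarn–Garth–Eskin: 3+19+2+5 = 29
Cheapest is Wendle–Linby–Tarn–Garth–Eskin at $29.
So from Wendle the first move is to Linby.

Linby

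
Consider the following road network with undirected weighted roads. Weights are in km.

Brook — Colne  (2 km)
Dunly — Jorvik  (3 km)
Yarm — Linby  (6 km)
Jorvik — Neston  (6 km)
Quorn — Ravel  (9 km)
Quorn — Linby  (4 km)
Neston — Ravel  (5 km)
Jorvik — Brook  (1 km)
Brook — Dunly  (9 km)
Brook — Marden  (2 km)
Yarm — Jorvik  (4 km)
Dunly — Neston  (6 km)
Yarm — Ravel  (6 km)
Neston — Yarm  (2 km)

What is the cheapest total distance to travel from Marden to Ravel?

13 km

Settle nodes by increasing distance from Marden:
Marden: 0
Brook: 2  (via Marden)
Jorvik: 3  (via Brook)
Colne: 4  (via Brook)
Dunly: 6  (via Jorvik)
Yarm: 7  (via Jorvik)
Neston: 9  (via Jorvik)
Ravel: 13  (via Yarm)
Shortest route: Marden → Brook → Jorvik → Yarm → Ravel = 13 km.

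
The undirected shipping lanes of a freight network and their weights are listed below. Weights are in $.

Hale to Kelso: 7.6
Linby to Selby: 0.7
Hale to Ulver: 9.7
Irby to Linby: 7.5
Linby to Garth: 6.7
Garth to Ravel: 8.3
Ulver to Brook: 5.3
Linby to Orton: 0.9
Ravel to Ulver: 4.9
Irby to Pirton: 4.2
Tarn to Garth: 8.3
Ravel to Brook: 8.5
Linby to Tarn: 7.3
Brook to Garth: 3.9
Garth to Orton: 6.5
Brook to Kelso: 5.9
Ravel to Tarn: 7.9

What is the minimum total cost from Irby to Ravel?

$22.5

Candidate routes:
Irby–Linby–Tarn–Ravel: 7.5+7.3+7.9 = 22.7
Irby–Linby–Orton–Garth–Ravel: 7.5+0.9+6.5+8.3 = 23.2
Irby–Linby–Garth–Ravel: 7.5+6.7+8.3 = 22.5
Irby–Linby–Garth–Brook–Ravel: 7.5+6.7+3.9+8.5 = 26.6
The minimum is $22.5 via Irby–Linby–Garth–Ravel.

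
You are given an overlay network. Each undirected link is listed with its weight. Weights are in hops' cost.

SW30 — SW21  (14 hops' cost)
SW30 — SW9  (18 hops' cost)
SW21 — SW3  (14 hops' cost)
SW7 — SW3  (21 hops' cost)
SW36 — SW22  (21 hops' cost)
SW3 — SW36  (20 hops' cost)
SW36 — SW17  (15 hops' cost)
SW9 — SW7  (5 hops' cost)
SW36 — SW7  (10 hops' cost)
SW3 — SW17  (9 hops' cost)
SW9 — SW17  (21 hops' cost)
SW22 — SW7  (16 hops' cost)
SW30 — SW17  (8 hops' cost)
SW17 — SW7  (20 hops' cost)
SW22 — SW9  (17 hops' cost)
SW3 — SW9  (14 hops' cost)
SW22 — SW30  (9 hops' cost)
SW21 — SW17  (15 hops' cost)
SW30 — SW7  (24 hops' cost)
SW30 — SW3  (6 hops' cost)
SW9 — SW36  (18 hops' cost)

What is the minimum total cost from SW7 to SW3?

Shortest distances from SW7:
SW7: 0
SW9: 5  (via SW7)
SW36: 10  (via SW7)
SW22: 16  (via SW7)
SW3: 19  (via SW9)
Shortest route: SW7 → SW9 → SW3 = 19 hops' cost.

19 hops' cost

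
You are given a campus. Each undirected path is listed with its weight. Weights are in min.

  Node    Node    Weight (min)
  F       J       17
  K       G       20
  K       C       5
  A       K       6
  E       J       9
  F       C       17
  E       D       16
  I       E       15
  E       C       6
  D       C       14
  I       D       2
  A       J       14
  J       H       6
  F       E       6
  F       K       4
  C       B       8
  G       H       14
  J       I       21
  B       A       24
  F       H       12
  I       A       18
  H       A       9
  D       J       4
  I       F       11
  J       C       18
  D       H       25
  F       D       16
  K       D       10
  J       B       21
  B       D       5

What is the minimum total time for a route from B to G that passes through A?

Shortest B→A: B → C → K → A = 19
Best A to G: A → H → G costing 23
Total via A: 19 + 23 = 42 min.

42 min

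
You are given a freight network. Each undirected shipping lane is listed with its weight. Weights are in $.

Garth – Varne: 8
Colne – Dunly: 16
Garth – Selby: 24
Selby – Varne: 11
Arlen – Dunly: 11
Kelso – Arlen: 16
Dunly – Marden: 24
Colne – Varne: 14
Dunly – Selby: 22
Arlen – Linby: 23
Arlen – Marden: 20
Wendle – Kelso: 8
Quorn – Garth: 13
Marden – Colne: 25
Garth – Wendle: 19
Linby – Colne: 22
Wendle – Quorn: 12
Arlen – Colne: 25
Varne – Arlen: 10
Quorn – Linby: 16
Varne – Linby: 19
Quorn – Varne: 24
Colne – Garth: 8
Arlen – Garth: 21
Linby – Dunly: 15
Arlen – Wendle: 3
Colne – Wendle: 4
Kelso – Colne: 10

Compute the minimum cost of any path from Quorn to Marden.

$35

Compare a few routes:
Quorn–Garth–Colne–Marden: 13+8+25 = 46
Quorn–Wendle–Arlen–Marden: 12+3+20 = 35
Quorn–Wendle–Colne–Marden: 12+4+25 = 41
The minimum is $35 via Quorn–Wendle–Arlen–Marden.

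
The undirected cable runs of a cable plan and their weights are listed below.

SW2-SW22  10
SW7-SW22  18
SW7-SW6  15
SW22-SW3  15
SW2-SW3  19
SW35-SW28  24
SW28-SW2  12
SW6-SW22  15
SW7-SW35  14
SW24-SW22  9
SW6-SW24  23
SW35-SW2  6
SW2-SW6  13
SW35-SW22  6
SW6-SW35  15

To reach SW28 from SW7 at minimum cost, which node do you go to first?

SW35

Candidate routes:
SW7 → SW35 → SW2 → SW28: 14+6+12 = 32
SW7 → SW35 → SW28: 14+24 = 38
Cheapest is SW7 → SW35 → SW2 → SW28 at 32.
So from SW7 the first move is to SW35.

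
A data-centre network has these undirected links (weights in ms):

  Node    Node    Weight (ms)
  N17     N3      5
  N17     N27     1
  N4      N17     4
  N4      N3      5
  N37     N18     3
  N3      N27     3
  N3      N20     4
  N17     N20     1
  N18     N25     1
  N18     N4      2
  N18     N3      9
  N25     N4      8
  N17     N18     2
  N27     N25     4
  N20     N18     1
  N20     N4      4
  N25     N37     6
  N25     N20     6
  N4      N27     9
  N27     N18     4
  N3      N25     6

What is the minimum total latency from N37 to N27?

6 ms

Running Dijkstra from N37:
N37: 0
N18: 3  (via N37)
N20: 4  (via N18)
N25: 4  (via N18)
N4: 5  (via N18)
N17: 5  (via N18)
N27: 6  (via N17)
Shortest route: N37–N18–N17–N27 = 6 ms.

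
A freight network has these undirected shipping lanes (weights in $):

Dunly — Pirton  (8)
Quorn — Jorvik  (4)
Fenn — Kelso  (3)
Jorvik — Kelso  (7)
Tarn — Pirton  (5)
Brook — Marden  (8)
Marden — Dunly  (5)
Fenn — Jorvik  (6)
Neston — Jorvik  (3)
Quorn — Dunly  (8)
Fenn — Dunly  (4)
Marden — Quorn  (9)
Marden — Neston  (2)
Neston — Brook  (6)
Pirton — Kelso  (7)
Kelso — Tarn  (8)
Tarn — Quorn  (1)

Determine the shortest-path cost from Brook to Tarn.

Compare a few routes:
Brook–Neston–Jorvik–Quorn–Tarn: 6+3+4+1 = 14
Brook–Neston–Marden–Quorn–Tarn: 6+2+9+1 = 18
Brook–Marden–Quorn–Tarn: 8+9+1 = 18
Brook–Marden–Neston–Jorvik–Quorn–Tarn: 8+2+3+4+1 = 18
The minimum is $14 via Brook–Neston–Jorvik–Quorn–Tarn.

$14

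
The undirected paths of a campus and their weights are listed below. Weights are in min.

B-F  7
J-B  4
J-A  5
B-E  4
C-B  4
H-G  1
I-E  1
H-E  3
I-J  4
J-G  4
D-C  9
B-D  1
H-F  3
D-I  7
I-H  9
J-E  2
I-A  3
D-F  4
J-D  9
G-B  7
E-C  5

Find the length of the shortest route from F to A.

Settle nodes by increasing distance from F:
F: 0
H: 3  (via F)
D: 4  (via F)
G: 4  (via H)
B: 5  (via D)
E: 6  (via H)
I: 7  (via E)
J: 8  (via G)
C: 9  (via B)
A: 10  (via I)
Shortest route: F–H–E–I–A = 10 min.

10 min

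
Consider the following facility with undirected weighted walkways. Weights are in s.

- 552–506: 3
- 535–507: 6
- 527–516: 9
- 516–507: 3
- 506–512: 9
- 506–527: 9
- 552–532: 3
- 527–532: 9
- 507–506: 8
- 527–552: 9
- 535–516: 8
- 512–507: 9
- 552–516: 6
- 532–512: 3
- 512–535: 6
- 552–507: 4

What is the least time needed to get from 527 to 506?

9 s

Candidate routes:
527 → 506: 9 = 9
527 → 552 → 506: 9+3 = 12
Cheapest is 527 → 506 at 9 s.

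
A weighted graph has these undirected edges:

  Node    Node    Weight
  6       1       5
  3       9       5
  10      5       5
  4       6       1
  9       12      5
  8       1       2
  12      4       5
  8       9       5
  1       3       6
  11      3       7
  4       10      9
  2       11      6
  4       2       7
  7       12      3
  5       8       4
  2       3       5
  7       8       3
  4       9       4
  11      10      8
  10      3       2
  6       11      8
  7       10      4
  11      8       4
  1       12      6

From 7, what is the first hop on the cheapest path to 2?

10

Compare a few routes:
7 → 12 → 4 → 2: 3+5+7 = 15
7 → 8 → 11 → 2: 3+4+6 = 13
7 → 10 → 3 → 2: 4+2+5 = 11
Cheapest is 7 → 10 → 3 → 2 at 11.
So from 7 the first move is to 10.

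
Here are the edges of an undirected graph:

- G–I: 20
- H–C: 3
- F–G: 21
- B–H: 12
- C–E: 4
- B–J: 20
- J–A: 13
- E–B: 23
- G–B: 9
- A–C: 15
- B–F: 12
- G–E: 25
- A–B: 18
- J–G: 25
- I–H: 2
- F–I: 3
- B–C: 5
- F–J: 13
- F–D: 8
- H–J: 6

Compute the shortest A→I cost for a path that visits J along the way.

21

Best A to J: A–J costing 13
Best J to I: J–H–I costing 8
Total via J: 13 + 8 = 21.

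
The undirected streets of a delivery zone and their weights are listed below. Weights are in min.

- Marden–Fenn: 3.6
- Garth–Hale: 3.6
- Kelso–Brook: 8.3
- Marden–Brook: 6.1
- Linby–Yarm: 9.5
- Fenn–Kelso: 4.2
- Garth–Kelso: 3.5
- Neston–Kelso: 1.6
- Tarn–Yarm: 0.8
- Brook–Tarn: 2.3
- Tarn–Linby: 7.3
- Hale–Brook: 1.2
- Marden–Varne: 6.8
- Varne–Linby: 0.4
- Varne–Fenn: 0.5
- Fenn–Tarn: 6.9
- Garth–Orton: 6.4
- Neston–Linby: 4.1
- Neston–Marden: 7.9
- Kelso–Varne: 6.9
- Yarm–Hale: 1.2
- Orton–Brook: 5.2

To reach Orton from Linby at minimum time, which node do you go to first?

Tarn

Candidate routes:
Linby - Varne - Fenn - Kelso - Garth - Orton: 0.4+0.5+4.2+3.5+6.4 = 15
Linby - Neston - Kelso - Garth - Orton: 4.1+1.6+3.5+6.4 = 15.6
Linby - Varne - Fenn - Tarn - Brook - Orton: 0.4+0.5+6.9+2.3+5.2 = 15.3
Linby - Tarn - Brook - Orton: 7.3+2.3+5.2 = 14.8
Cheapest is Linby - Tarn - Brook - Orton at 14.8 min.
So from Linby the first move is to Tarn.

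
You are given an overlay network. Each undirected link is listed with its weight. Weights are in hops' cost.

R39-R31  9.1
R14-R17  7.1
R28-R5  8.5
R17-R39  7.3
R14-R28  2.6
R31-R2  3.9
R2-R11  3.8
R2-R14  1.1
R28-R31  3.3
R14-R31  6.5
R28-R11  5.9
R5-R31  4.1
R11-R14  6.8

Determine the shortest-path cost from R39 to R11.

16.8 hops' cost

Shortest distances from R39:
R39: 0
R17: 7.3  (via R39)
R31: 9.1  (via R39)
R28: 12.4  (via R31)
R2: 13  (via R31)
R5: 13.2  (via R31)
R14: 14.1  (via R2)
R11: 16.8  (via R2)
Shortest route: R39–R31–R2–R11 = 16.8 hops' cost.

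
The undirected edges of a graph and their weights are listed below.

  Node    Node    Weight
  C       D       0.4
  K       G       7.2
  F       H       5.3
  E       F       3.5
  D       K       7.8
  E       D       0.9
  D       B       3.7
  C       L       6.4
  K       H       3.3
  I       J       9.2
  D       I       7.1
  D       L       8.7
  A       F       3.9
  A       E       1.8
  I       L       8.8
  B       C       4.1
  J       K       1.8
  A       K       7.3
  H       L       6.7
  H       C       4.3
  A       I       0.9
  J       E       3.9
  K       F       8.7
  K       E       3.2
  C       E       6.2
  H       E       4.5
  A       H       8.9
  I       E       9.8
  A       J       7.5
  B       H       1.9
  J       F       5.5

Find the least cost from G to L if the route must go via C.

Shortest G→C: G–K–E–D–C = 11.7
Shortest C→L: C–L = 6.4
Total via C: 11.7 + 6.4 = 18.1.

18.1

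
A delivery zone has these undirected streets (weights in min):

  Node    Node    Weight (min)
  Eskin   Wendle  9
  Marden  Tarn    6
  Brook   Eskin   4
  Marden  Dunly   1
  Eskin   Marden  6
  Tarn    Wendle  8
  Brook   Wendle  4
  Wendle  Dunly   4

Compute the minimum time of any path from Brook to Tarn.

Running Dijkstra from Brook:
Brook: 0
Eskin: 4  (via Brook)
Wendle: 4  (via Brook)
Dunly: 8  (via Wendle)
Marden: 9  (via Dunly)
Tarn: 12  (via Wendle)
Shortest route: Brook–Wendle–Tarn = 12 min.

12 min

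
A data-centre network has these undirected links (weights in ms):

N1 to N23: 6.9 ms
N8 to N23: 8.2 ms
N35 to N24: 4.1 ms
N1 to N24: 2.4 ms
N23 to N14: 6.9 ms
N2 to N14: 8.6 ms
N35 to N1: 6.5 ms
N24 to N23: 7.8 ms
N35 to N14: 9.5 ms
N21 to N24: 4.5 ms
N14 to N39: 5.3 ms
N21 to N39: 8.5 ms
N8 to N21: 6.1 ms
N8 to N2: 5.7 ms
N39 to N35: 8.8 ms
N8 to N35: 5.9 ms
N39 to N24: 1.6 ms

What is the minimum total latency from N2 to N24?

Shortest distances from N2:
N2: 0
N8: 5.7  (via N2)
N14: 8.6  (via N2)
N35: 11.6  (via N8)
N21: 11.8  (via N8)
N23: 13.9  (via N8)
N39: 13.9  (via N14)
N24: 15.5  (via N39)
Shortest route: N2–N14–N39–N24 = 15.5 ms.

15.5 ms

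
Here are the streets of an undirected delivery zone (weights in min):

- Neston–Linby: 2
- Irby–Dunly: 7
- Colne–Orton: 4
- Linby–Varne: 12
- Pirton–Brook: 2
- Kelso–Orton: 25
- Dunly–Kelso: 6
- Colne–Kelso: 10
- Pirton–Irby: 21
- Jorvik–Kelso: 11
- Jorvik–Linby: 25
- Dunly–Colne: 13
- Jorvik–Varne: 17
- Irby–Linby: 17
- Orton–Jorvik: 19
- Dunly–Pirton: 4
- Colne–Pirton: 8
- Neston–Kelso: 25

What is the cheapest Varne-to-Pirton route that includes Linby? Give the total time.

Best Varne to Linby: Varne → Linby costing 12
Best Linby to Pirton: Linby → Irby → Dunly → Pirton costing 28
Total via Linby: 12 + 28 = 40 min.

40 min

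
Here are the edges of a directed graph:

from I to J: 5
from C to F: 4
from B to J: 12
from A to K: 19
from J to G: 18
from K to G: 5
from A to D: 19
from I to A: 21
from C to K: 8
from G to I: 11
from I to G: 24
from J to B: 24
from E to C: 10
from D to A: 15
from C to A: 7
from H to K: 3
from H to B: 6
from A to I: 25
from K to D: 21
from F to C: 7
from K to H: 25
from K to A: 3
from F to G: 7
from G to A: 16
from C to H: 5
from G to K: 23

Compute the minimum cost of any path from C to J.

Enumerating some paths:
C → F → G → I → J: 4+7+11+5 = 27
C → K → G → I → J: 8+5+11+5 = 29
C → H → K → G → I → J: 5+3+5+11+5 = 29
C → H → B → J: 5+6+12 = 23
Cheapest is C → H → B → J at 23.

23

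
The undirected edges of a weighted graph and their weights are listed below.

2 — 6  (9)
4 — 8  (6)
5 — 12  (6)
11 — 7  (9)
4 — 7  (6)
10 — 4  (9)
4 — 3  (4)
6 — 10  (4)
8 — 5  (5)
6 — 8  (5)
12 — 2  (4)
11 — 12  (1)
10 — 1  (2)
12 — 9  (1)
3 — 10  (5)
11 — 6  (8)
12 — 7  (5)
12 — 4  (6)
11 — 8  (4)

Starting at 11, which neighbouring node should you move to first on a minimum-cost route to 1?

6

Enumerating some paths:
11–6–10–1: 8+4+2 = 14
11–8–6–10–1: 4+5+4+2 = 15
Cheapest is 11–6–10–1 at 14.
So from 11 the first move is to 6.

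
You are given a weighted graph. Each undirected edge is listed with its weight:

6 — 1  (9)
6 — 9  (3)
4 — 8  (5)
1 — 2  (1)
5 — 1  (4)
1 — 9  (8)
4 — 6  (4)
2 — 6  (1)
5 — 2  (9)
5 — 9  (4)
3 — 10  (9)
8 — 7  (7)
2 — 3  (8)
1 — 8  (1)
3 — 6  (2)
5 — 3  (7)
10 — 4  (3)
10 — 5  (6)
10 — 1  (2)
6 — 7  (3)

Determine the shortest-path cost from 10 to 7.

7

Candidate routes:
10–1–8–7: 2+1+7 = 10
10–1–2–6–7: 2+1+1+3 = 7
10–4–8–1–2–6–7: 3+5+1+1+1+3 = 14
10–4–6–7: 3+4+3 = 10
Cheapest is 10–1–2–6–7 at 7.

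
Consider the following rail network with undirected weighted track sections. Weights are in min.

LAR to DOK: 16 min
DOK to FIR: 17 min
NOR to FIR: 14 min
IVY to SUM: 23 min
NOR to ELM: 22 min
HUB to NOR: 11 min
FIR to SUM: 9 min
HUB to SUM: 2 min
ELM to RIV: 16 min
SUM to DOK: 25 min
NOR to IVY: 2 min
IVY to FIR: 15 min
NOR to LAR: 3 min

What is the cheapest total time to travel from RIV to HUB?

Shortest distances from RIV:
RIV: 0
ELM: 16  (via RIV)
NOR: 38  (via ELM)
IVY: 40  (via NOR)
LAR: 41  (via NOR)
HUB: 49  (via NOR)
Shortest route: RIV–ELM–NOR–HUB = 49 min.

49 min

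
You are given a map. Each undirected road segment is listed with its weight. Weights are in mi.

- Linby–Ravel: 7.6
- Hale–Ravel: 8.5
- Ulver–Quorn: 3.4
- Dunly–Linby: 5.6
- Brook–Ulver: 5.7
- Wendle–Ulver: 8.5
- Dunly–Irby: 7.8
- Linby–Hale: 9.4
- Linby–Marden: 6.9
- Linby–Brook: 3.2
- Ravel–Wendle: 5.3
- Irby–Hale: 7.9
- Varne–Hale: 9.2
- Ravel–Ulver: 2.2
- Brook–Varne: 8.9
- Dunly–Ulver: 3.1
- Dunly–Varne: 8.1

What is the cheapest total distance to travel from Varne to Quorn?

14.6 mi

Candidate routes:
Varne - Brook - Ulver - Quorn: 8.9+5.7+3.4 = 18
Varne - Dunly - Ulver - Quorn: 8.1+3.1+3.4 = 14.6
The minimum is 14.6 mi via Varne - Dunly - Ulver - Quorn.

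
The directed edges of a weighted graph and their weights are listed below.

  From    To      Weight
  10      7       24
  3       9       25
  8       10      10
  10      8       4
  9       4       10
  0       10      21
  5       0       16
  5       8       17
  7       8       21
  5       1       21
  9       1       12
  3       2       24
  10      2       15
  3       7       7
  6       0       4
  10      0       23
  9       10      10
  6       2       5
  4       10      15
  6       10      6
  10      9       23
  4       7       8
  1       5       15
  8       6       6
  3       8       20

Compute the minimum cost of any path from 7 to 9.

Running Dijkstra from 7:
7: 0
8: 21  (via 7)
6: 27  (via 8)
0: 31  (via 6)
10: 31  (via 8)
2: 32  (via 6)
9: 54  (via 10)
Shortest route: 7 → 8 → 10 → 9 = 54.

54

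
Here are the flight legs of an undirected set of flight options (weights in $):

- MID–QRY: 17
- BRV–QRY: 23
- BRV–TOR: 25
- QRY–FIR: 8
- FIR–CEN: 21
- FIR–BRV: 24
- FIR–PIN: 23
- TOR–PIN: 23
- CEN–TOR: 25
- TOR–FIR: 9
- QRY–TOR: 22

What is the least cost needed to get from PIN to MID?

$48

Settle nodes by increasing distance from PIN:
PIN: 0
FIR: 23  (via PIN)
TOR: 23  (via PIN)
QRY: 31  (via FIR)
CEN: 44  (via FIR)
BRV: 47  (via FIR)
MID: 48  (via QRY)
Shortest route: PIN → FIR → QRY → MID = $48.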